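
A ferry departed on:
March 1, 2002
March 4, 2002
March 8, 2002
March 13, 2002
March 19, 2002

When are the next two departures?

The spacing grows by 1 each time: 3, 4, 5, 6 days.
Next gap: 7 days. March 19, 2002 + 7 days = March 26, 2002.
Next gap: 8 days. March 26, 2002 + 8 days = April 3, 2002.

March 26, 2002; April 3, 2002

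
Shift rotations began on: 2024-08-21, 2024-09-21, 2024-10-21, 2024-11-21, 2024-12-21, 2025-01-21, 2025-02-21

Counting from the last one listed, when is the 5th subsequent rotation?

2025-07-21

Gaps: 31, 30, 31, 30, 31, 31 days — not constant. Every event is on the 21st of the month.
Pattern: the 21st of each month.
Next: March 2025 → 2025-03-21.
Next: April 2025 → 2025-04-21.
May 2025: 2025-05-21.
June 2025: 2025-06-21.
July 2025: 2025-07-21.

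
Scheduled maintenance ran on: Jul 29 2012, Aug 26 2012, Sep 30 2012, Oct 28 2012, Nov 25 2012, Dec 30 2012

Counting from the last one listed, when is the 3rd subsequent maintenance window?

Mar 31 2013

These are Sundays with 28, 35, 28, 28, 35-day gaps.
Each is the final Sunday of its month — Jul 29 2012 is past the 28th, so '4th Sunday' doesn't fit.
January 2013 ends with Sunday Jan 27 2013.
February 2013 ends with Sunday Feb 24 2013.
Last Sunday of March 2013: Mar 31 2013.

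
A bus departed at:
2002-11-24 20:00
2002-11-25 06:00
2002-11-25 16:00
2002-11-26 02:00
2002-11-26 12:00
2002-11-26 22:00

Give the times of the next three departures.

2002-11-27 08:00, 2002-11-27 18:00, 2002-11-28 04:00

Spacing: 10, 10, 10, 10, 10 h — constant 10 h.
2002-11-26 22:00 + 10 h = 2002-11-27 08:00.
2002-11-27 08:00 + 10 h = 2002-11-27 18:00.
2002-11-27 18:00 + 10 h = 2002-11-28 04:00.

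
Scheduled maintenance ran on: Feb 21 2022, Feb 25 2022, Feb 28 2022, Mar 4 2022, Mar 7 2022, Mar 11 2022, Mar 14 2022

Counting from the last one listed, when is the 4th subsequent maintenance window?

Gaps: 4, 3, 4, 3, 4, 3 days — not constant, but cyclic with period 2.
The events fall on every Monday and Friday.
Next Friday: Mar 18 2022.
Next Monday: Mar 21 2022.
Next Friday: Mar 25 2022.
Next Monday: Mar 28 2022.

Mar 28 2022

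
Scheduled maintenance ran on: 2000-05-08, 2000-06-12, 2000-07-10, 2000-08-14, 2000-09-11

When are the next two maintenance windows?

Gaps: 35, 28, 35, 28 days — a mix of 28 and 35. Every date is a Monday.
Each is the 2nd Monday of its month.
2nd Monday of October 2000: 2000-10-09.
November 2000 — 2nd Monday is 2000-11-13.

2000-10-09, 2000-11-13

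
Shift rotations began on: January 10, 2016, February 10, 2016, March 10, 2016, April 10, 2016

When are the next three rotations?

May 10, 2016; June 10, 2016; July 10, 2016

Each date is the 10th; the gaps (31, 29, 31) track the month lengths.
The rule is the 10th of each month.
May 2016: May 10, 2016.
June 2016: June 10, 2016.
July 2016: July 10, 2016.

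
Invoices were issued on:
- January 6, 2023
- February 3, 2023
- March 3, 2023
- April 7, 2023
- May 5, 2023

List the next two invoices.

These are Fridays at 28- or 35-day spacing (28, 28, 35, 28).
The pattern: 1st Friday of the month.
1st Friday of June 2023: June 2, 2023.
July 2023 — 1st Friday is July 7, 2023.

June 2, 2023; July 7, 2023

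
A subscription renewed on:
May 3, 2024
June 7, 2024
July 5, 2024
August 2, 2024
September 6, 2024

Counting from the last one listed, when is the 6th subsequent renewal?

March 7, 2025

Gaps: 35, 28, 28, 35 days — a mix of 28 and 35. Every date is a Friday.
Each is the 1st Friday of its month.
1st Friday of October 2024: October 4, 2024.
November 2024 — 1st Friday is November 1, 2024.
December 2024 — 1st Friday is December 6, 2024.
January 2025 — 1st Friday is January 3, 2025.
February 2025 — 1st Friday is February 7, 2025.
March 2025 — 1st Friday is March 7, 2025.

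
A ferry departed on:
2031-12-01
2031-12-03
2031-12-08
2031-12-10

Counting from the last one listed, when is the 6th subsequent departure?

Gaps: 2, 5, 2 days — not constant, but cyclic with period 2.
The events fall on every Monday and Wednesday.
The following Monday is 2031-12-15.
The following Wednesday is 2031-12-17.
The following Monday is 2031-12-22.
Next Wednesday: 2031-12-24.
Next Monday: 2031-12-29.
The following Wednesday is 2031-12-31.

2031-12-31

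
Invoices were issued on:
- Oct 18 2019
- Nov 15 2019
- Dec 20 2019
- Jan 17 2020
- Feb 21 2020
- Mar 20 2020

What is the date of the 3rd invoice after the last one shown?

Jun 19 2020

Gaps: 28, 35, 28, 35, 28 days — a mix of 28 and 35. Every date is a Friday.
Each is the 3rd Friday of its month.
April 2020 — 3rd Friday is Apr 17 2020.
May 2020 — 3rd Friday is May 15 2020.
June 2020 — 3rd Friday is Jun 19 2020.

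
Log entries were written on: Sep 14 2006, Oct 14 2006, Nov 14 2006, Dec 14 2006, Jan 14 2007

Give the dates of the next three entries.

Each date is the 14th; the gaps (30, 31, 30, 31) track the month lengths.
The rule is the 14th of each month.
Next: February 2007 → Feb 14 2007.
March 2007: Mar 14 2007.
Next: April 2007 → Apr 14 2007.

Feb 14 2007, Mar 14 2007, Apr 14 2007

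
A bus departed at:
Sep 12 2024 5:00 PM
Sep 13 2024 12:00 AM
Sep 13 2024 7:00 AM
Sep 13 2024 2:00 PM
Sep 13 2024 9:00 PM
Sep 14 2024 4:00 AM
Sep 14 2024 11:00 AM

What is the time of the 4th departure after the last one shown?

The interval is a steady 7 hours (7, 7, 7, 7, 7, 7).
Sep 14 2024 11:00 AM + 7 h = Sep 14 2024 6:00 PM.
Sep 14 2024 6:00 PM + 7 h = Sep 15 2024 1:00 AM.
Sep 15 2024 1:00 AM + 7 h = Sep 15 2024 8:00 AM.
Sep 15 2024 8:00 AM + 7 h = Sep 15 2024 3:00 PM.

Sep 15 2024 3:00 PM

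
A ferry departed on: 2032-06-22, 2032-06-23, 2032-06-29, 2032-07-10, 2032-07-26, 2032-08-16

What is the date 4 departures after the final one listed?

Gaps: 1, 6, 11, 16, 21 days — each gap is 5 larger than the previous one.
Next gap: 26 days. 2032-08-16 + 26 days = 2032-09-11.
Next gap: 31 days. 2032-09-11 + 31 days = 2032-10-12.
Next gap: 36 days. 2032-10-12 + 36 days = 2032-11-17.
Next gap: 41 days. 2032-11-17 + 41 days = 2032-12-28.

2032-12-28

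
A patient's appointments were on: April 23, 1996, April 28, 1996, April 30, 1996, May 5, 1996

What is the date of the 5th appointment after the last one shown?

May 21, 1996

Every event lands on a Tuesday or Sunday (gaps cycle 5, 2, 5).
So the schedule is: every Tuesday and Sunday.
The following Tuesday is May 7, 1996.
The following Sunday is May 12, 1996.
Next Tuesday: May 14, 1996.
Next Sunday: May 19, 1996.
The following Tuesday is May 21, 1996.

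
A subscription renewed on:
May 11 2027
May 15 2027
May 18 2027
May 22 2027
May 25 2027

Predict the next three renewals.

May 29 2027, Jun 1 2027, Jun 5 2027

The gap pattern 4, 3, 4, 3 repeats every 2 events.
These are the Tuesdays and Saturdays of each week.
The following Saturday is May 29 2027.
Next Tuesday: Jun 1 2027.
Next Saturday: Jun 5 2027.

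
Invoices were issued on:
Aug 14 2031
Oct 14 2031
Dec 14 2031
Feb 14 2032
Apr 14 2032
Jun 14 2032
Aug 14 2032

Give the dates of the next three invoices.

Oct 14 2032, Dec 14 2032, Feb 14 2033

The day-of-month is always 14 (61, 61, 62, 60, 61, 61 days between events).
So this recurs on the 14th of every 2 months.
October 2032: Oct 14 2032.
December 2032: Dec 14 2032.
February 2033: Feb 14 2033.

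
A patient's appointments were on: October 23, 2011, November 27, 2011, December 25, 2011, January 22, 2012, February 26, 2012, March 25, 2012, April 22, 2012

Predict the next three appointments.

May 27, 2012; June 24, 2012; July 22, 2012

All dates are Sundays, 35, 28, 28, 35, 28, 28 days apart.
Specifically, the 4th Sunday of each month.
4th Sunday of May 2012: May 27, 2012.
June 2012 — 4th Sunday is June 24, 2012.
4th Sunday of July 2012: July 22, 2012.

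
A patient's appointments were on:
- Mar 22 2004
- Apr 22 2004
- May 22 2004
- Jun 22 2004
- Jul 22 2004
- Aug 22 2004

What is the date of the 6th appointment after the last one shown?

The day-of-month is always 22 (31, 30, 31, 30, 31 days between events).
So this recurs on the 22nd of each month.
Next: September 2004 → Sep 22 2004.
October 2004: Oct 22 2004.
Next: November 2004 → Nov 22 2004.
December 2004: Dec 22 2004.
Next: January 2005 → Jan 22 2005.
Next: February 2005 → Feb 22 2005.

Feb 22 2005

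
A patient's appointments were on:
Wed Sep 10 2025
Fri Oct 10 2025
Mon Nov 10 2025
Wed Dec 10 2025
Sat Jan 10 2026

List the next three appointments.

The day-of-month is always 10 (30, 31, 30, 31 days between events).
So this recurs on the 10th of each month.
Next: February 2026 → Tue Feb 10 2026.
Next: March 2026 → Tue Mar 10 2026.
April 2026: Fri Apr 10 2026.

Tue Feb 10 2026, Tue Mar 10 2026, Fri Apr 10 2026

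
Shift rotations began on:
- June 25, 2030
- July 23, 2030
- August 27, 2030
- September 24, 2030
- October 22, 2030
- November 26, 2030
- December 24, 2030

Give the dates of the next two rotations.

Gaps: 28, 35, 28, 28, 35, 28 days — a mix of 28 and 35. Every date is a Tuesday.
Each is the 4th Tuesday of its month.
4th Tuesday of January 2031: January 28, 2031.
4th Tuesday of February 2031: February 25, 2031.

January 28, 2031; February 25, 2031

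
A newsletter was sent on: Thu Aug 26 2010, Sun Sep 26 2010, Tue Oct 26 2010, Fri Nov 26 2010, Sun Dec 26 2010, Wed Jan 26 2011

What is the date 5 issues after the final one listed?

Sun Jun 26 2011

Gaps: 31, 30, 31, 30, 31 days — not constant. Every event is on the 26th of the month.
Pattern: the 26th of each month.
February 2011: Sat Feb 26 2011.
March 2011: Sat Mar 26 2011.
Next: April 2011 → Tue Apr 26 2011.
Next: May 2011 → Thu May 26 2011.
Next: June 2011 → Sun Jun 26 2011.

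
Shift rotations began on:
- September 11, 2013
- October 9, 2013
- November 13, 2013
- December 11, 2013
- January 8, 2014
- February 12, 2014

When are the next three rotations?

March 12, 2014; April 9, 2014; May 14, 2014

These are Wednesdays at 28- or 35-day spacing (28, 35, 28, 28, 35).
The pattern: 2nd Wednesday of the month.
2nd Wednesday of March 2014: March 12, 2014.
2nd Wednesday of April 2014: April 9, 2014.
May 2014 — 2nd Wednesday is May 14, 2014.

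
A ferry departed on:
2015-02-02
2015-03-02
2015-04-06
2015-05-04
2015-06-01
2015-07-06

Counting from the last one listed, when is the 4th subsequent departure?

2015-11-02

All dates are Mondays, 28, 35, 28, 28, 35 days apart.
Specifically, the 1st Monday of each month.
1st Monday of August 2015: 2015-08-03.
September 2015 — 1st Monday is 2015-09-07.
1st Monday of October 2015: 2015-10-05.
1st Monday of November 2015: 2015-11-02.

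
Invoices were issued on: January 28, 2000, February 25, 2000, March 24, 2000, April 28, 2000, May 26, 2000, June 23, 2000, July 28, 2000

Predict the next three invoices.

August 25, 2000; September 22, 2000; October 27, 2000

These are Fridays at 28- or 35-day spacing (28, 28, 35, 28, 28, 35).
The pattern: 4th Friday of the month.
August 2000 — 4th Friday is August 25, 2000.
September 2000 — 4th Friday is September 22, 2000.
4th Friday of October 2000: October 27, 2000.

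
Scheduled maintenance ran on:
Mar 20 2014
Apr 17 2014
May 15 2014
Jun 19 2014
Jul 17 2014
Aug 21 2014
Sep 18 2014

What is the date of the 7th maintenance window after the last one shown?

Apr 16 2015

These are Thursdays at 28- or 35-day spacing (28, 28, 35, 28, 35, 28).
The pattern: 3rd Thursday of the month.
October 2014 — 3rd Thursday is Oct 16 2014.
November 2014 — 3rd Thursday is Nov 20 2014.
3rd Thursday of December 2014: Dec 18 2014.
January 2015 — 3rd Thursday is Jan 15 2015.
February 2015 — 3rd Thursday is Feb 19 2015.
3rd Thursday of March 2015: Mar 19 2015.
3rd Thursday of April 2015: Apr 16 2015.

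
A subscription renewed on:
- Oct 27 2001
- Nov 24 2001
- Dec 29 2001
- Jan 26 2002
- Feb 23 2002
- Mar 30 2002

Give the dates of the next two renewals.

All Saturdays; the gaps (28, 35, 28, 28, 35) vary with month length.
This is the last Saturday of each month.
Last Saturday of April 2002: Apr 27 2002.
Last Saturday of May 2002: May 25 2002.

Apr 27 2002, May 25 2002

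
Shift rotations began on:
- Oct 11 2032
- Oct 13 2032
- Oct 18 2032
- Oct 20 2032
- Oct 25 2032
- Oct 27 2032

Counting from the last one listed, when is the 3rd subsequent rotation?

Nov 8 2032

Gaps: 2, 5, 2, 5, 2 days — not constant, but cyclic with period 2.
The events fall on every Monday and Wednesday.
The following Monday is Nov 1 2032.
The following Wednesday is Nov 3 2032.
The following Monday is Nov 8 2032.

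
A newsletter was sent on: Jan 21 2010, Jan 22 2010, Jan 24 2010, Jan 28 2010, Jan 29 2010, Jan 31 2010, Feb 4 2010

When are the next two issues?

Every event lands on a Thursday or Friday or Sunday (gaps cycle 1, 2, 4, 1, 2, 4).
So the schedule is: every Thursday, Friday and Sunday.
Next Friday: Feb 5 2010.
Next Sunday: Feb 7 2010.

Feb 5 2010, Feb 7 2010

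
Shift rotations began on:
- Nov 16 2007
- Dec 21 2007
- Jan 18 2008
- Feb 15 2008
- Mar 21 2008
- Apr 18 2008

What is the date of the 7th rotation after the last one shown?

Gaps: 35, 28, 28, 35, 28 days — a mix of 28 and 35. Every date is a Friday.
Each is the 3rd Friday of its month.
May 2008 — 3rd Friday is May 16 2008.
3rd Friday of June 2008: Jun 20 2008.
July 2008 — 3rd Friday is Jul 18 2008.
3rd Friday of August 2008: Aug 15 2008.
September 2008 — 3rd Friday is Sep 19 2008.
October 2008 — 3rd Friday is Oct 17 2008.
November 2008 — 3rd Friday is Nov 21 2008.

Nov 21 2008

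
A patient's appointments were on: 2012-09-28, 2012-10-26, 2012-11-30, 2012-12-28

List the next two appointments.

2013-01-25, 2013-02-22

These are Fridays with 28, 35, 28-day gaps.
Each is the final Friday of its month — 2012-11-30 is past the 28th, so '4th Friday' doesn't fit.
January 2013 ends with Friday 2013-01-25.
February 2013 ends with Friday 2013-02-22.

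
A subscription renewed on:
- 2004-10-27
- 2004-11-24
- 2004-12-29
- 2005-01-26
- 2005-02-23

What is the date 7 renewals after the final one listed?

These are Wednesdays with 28, 35, 28, 28-day gaps.
Each is the final Wednesday of its month — 2004-12-29 is past the 28th, so '4th Wednesday' doesn't fit.
Last Wednesday of March 2005: 2005-03-30.
Last Wednesday of April 2005: 2005-04-27.
Last Wednesday of May 2005: 2005-05-25.
Last Wednesday of June 2005: 2005-06-29.
Last Wednesday of July 2005: 2005-07-27.
Last Wednesday of August 2005: 2005-08-31.
Last Wednesday of September 2005: 2005-09-28.

2005-09-28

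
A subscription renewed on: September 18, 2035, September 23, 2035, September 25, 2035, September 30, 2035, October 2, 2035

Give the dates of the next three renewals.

October 7, 2035; October 9, 2035; October 14, 2035

The gap pattern 5, 2, 5, 2 repeats every 2 events.
These are the Tuesdays and Sundays of each week.
The following Sunday is October 7, 2035.
The following Tuesday is October 9, 2035.
The following Sunday is October 14, 2035.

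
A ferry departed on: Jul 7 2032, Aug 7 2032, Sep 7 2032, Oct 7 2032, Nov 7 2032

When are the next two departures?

Each date is the 7th; the gaps (31, 31, 30, 31) track the month lengths.
The rule is the 7th of each month.
Next: December 2032 → Dec 7 2032.
Next: January 2033 → Jan 7 2033.

Dec 7 2032, Jan 7 2033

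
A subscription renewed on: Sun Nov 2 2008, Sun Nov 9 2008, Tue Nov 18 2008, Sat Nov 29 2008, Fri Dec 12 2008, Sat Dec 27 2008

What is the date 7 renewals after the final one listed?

Intervals are 7, 9, 11, 13, 15 days — an arithmetic progression with common difference 2.
Next gap: 17 days. Sat Dec 27 2008 + 17 days = Tue Jan 13 2009.
Next gap: 19 days. Tue Jan 13 2009 + 19 days = Sun Feb 1 2009.
Next gap: 21 days. Sun Feb 1 2009 + 21 days = Sun Feb 22 2009.
Next gap: 23 days. Sun Feb 22 2009 + 23 days = Tue Mar 17 2009.
Next gap: 25 days. Tue Mar 17 2009 + 25 days = Sat Apr 11 2009.
Next gap: 27 days. Sat Apr 11 2009 + 27 days = Fri May 8 2009.
Next gap: 29 days. Fri May 8 2009 + 29 days = Sat Jun 6 2009.

Sat Jun 6 2009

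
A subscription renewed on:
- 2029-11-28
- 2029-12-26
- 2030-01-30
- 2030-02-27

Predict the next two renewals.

All Wednesdays; the gaps (28, 35, 28) vary with month length.
This is the last Wednesday of each month.
March 2030 ends with Wednesday 2030-03-27.
April 2030 ends with Wednesday 2030-04-24.

2030-03-27, 2030-04-24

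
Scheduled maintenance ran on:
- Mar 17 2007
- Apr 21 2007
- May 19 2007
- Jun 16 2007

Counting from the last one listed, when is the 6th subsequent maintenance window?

Gaps: 35, 28, 28 days — a mix of 28 and 35. Every date is a Saturday.
Each is the 3rd Saturday of its month.
3rd Saturday of July 2007: Jul 21 2007.
August 2007 — 3rd Saturday is Aug 18 2007.
September 2007 — 3rd Saturday is Sep 15 2007.
3rd Saturday of October 2007: Oct 20 2007.
3rd Saturday of November 2007: Nov 17 2007.
December 2007 — 3rd Saturday is Dec 15 2007.

Dec 15 2007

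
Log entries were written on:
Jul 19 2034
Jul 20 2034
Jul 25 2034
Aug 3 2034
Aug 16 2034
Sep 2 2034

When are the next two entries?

The spacing grows by 4 each time: 1, 5, 9, 13, 17 days.
Next gap: 21 days. Sep 2 2034 + 21 days = Sep 23 2034.
Next gap: 25 days. Sep 23 2034 + 25 days = Oct 18 2034.

Sep 23 2034, Oct 18 2034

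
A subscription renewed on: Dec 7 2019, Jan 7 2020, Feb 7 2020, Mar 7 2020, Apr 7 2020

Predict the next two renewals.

Each date is the 7th; the gaps (31, 31, 29, 31) track the month lengths.
The rule is the 7th of each month.
May 2020: May 7 2020.
June 2020: Jun 7 2020.

May 7 2020, Jun 7 2020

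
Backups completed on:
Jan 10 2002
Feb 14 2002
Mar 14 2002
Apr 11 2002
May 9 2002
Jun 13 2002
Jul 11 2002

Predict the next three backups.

These are Thursdays at 28- or 35-day spacing (35, 28, 28, 28, 35, 28).
The pattern: 2nd Thursday of the month.
2nd Thursday of August 2002: Aug 8 2002.
September 2002 — 2nd Thursday is Sep 12 2002.
2nd Thursday of October 2002: Oct 10 2002.

Aug 8 2002, Sep 12 2002, Oct 10 2002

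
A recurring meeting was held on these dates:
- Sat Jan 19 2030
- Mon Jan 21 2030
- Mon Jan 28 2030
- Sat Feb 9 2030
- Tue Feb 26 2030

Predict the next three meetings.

Intervals are 2, 7, 12, 17 days — an arithmetic progression with common difference 5.
Next gap: 22 days. Tue Feb 26 2030 + 22 days = Wed Mar 20 2030.
Next gap: 27 days. Wed Mar 20 2030 + 27 days = Tue Apr 16 2030.
Next gap: 32 days. Tue Apr 16 2030 + 32 days = Sat May 18 2030.

Wed Mar 20 2030, Tue Apr 16 2030, Sat May 18 2030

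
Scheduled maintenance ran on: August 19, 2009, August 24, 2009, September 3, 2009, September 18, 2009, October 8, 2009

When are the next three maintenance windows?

November 2, 2009; December 2, 2009; January 6, 2010

The spacing grows by 5 each time: 5, 10, 15, 20 days.
Next gap: 25 days. October 8, 2009 + 25 days = November 2, 2009.
Next gap: 30 days. November 2, 2009 + 30 days = December 2, 2009.
Next gap: 35 days. December 2, 2009 + 35 days = January 6, 2010.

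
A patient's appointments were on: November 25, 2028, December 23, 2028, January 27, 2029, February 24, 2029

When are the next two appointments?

All dates are Saturdays, 28, 35, 28 days apart.
Specifically, the 4th Saturday of each month.
March 2029 — 4th Saturday is March 24, 2029.
4th Saturday of April 2029: April 28, 2029.

March 24, 2029; April 28, 2029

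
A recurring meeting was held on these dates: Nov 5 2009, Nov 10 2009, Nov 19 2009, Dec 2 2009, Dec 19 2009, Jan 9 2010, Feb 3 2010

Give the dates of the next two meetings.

Mar 4 2010, Apr 6 2010

Gaps: 5, 9, 13, 17, 21, 25 days — each gap is 4 larger than the previous one.
Next gap: 29 days. Feb 3 2010 + 29 days = Mar 4 2010.
Next gap: 33 days. Mar 4 2010 + 33 days = Apr 6 2010.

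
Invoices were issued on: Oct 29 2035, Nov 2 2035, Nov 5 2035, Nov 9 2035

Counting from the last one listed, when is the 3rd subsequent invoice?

Gaps: 4, 3, 4 days — not constant, but cyclic with period 2.
The events fall on every Monday and Friday.
The following Monday is Nov 12 2035.
Next Friday: Nov 16 2035.
Next Monday: Nov 19 2035.

Nov 19 2035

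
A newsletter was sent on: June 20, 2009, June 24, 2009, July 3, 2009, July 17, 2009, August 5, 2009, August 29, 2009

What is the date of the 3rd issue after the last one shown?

December 9, 2009

Intervals are 4, 9, 14, 19, 24 days — an arithmetic progression with common difference 5.
Next gap: 29 days. August 29, 2009 + 29 days = September 27, 2009.
Next gap: 34 days. September 27, 2009 + 34 days = October 31, 2009.
Next gap: 39 days. October 31, 2009 + 39 days = December 9, 2009.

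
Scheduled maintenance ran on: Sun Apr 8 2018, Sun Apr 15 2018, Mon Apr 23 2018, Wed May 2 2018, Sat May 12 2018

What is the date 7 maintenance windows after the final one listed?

Sat Aug 18 2018

Gaps: 7, 8, 9, 10 days — each gap is 1 larger than the previous one.
Next gap: 11 days. Sat May 12 2018 + 11 days = Wed May 23 2018.
Next gap: 12 days. Wed May 23 2018 + 12 days = Mon Jun 4 2018.
Next gap: 13 days. Mon Jun 4 2018 + 13 days = Sun Jun 17 2018.
Next gap: 14 days. Sun Jun 17 2018 + 14 days = Sun Jul 1 2018.
Next gap: 15 days. Sun Jul 1 2018 + 15 days = Mon Jul 16 2018.
Next gap: 16 days. Mon Jul 16 2018 + 16 days = Wed Aug 1 2018.
Next gap: 17 days. Wed Aug 1 2018 + 17 days = Sat Aug 18 2018.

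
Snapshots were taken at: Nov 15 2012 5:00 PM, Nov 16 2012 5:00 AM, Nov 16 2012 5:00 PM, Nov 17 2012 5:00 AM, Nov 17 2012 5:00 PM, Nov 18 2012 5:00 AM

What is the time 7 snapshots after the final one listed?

Nov 21 2012 5:00 PM

Spacing: 12, 12, 12, 12, 12 h — constant 12 h.
Nov 18 2012 5:00 AM + 12 h = Nov 18 2012 5:00 PM.
Nov 18 2012 5:00 PM + 12 h = Nov 19 2012 5:00 AM.
Nov 19 2012 5:00 AM + 12 h = Nov 19 2012 5:00 PM.
Nov 19 2012 5:00 PM + 12 h = Nov 20 2012 5:00 AM.
Nov 20 2012 5:00 AM + 12 h = Nov 20 2012 5:00 PM.
Nov 20 2012 5:00 PM + 12 h = Nov 21 2012 5:00 AM.
Nov 21 2012 5:00 AM + 12 h = Nov 21 2012 5:00 PM.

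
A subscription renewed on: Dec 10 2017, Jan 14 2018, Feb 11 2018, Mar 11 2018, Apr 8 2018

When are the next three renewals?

May 13 2018, Jun 10 2018, Jul 8 2018

All dates are Sundays, 35, 28, 28, 28 days apart.
Specifically, the 2nd Sunday of each month.
May 2018 — 2nd Sunday is May 13 2018.
2nd Sunday of June 2018: Jun 10 2018.
July 2018 — 2nd Sunday is Jul 8 2018.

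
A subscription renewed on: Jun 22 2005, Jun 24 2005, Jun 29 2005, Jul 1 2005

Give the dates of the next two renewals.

The gap pattern 2, 5, 2 repeats every 2 events.
These are the Wednesdays and Fridays of each week.
The following Wednesday is Jul 6 2005.
Next Friday: Jul 8 2005.

Jul 6 2005, Jul 8 2005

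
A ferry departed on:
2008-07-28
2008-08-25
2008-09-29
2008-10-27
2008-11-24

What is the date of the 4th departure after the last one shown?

All Mondays; the gaps (28, 35, 28, 28) vary with month length.
This is the last Monday of each month.
Last Monday of December 2008: 2008-12-29.
January 2009 ends with Monday 2009-01-26.
Last Monday of February 2009: 2009-02-23.
Last Monday of March 2009: 2009-03-30.

2009-03-30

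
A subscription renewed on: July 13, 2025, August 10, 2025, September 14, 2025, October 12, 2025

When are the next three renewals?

November 9, 2025; December 14, 2025; January 11, 2026

All dates are Sundays, 28, 35, 28 days apart.
Specifically, the 2nd Sunday of each month.
November 2025 — 2nd Sunday is November 9, 2025.
2nd Sunday of December 2025: December 14, 2025.
January 2026 — 2nd Sunday is January 11, 2026.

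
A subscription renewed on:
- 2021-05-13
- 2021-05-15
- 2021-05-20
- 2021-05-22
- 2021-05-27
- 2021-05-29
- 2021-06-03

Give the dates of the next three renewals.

2021-06-05, 2021-06-10, 2021-06-12

Gaps: 2, 5, 2, 5, 2, 5 days — not constant, but cyclic with period 2.
The events fall on every Thursday and Saturday.
Next Saturday: 2021-06-05.
Next Thursday: 2021-06-10.
The following Saturday is 2021-06-12.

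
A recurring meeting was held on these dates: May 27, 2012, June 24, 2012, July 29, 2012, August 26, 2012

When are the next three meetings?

All Sundays; the gaps (28, 35, 28) vary with month length.
This is the last Sunday of each month.
September 2012 ends with Sunday September 30, 2012.
Last Sunday of October 2012: October 28, 2012.
November 2012 ends with Sunday November 25, 2012.

September 30, 2012; October 28, 2012; November 25, 2012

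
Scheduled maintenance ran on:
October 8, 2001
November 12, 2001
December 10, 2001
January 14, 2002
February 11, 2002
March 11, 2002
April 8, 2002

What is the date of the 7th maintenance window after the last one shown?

All dates are Mondays, 35, 28, 35, 28, 28, 28 days apart.
Specifically, the 2nd Monday of each month.
2nd Monday of May 2002: May 13, 2002.
June 2002 — 2nd Monday is June 10, 2002.
July 2002 — 2nd Monday is July 8, 2002.
2nd Monday of August 2002: August 12, 2002.
2nd Monday of September 2002: September 9, 2002.
2nd Monday of October 2002: October 14, 2002.
November 2002 — 2nd Monday is November 11, 2002.

November 11, 2002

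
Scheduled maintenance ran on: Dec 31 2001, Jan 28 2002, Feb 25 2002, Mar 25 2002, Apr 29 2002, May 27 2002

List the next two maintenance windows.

Jun 24 2002, Jul 29 2002

All Mondays; the gaps (28, 28, 28, 35, 28) vary with month length.
This is the last Monday of each month.
Last Monday of June 2002: Jun 24 2002.
July 2002 ends with Monday Jul 29 2002.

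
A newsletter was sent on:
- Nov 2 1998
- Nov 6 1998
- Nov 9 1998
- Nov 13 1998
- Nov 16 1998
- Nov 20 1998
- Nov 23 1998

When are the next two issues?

Nov 27 1998, Nov 30 1998

Gaps: 4, 3, 4, 3, 4, 3 days — not constant, but cyclic with period 2.
The events fall on every Monday and Friday.
The following Friday is Nov 27 1998.
Next Monday: Nov 30 1998.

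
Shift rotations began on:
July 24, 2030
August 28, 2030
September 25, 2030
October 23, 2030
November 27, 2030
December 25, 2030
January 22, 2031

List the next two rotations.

February 26, 2031; March 26, 2031

These are Wednesdays at 28- or 35-day spacing (35, 28, 28, 35, 28, 28).
The pattern: 4th Wednesday of the month.
4th Wednesday of February 2031: February 26, 2031.
4th Wednesday of March 2031: March 26, 2031.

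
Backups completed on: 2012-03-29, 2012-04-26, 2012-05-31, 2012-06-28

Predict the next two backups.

2012-07-26, 2012-08-30

These are Thursdays with 28, 35, 28-day gaps.
Each is the final Thursday of its month — 2012-03-29 is past the 28th, so '4th Thursday' doesn't fit.
Last Thursday of July 2012: 2012-07-26.
August 2012 ends with Thursday 2012-08-30.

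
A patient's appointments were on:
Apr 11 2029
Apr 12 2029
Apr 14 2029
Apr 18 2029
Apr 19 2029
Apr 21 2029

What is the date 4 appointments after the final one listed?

May 2 2029

The gap pattern 1, 2, 4, 1, 2 repeats every 3 events.
These are the Wednesdays, Thursdays and Saturdays of each week.
Next Wednesday: Apr 25 2029.
The following Thursday is Apr 26 2029.
The following Saturday is Apr 28 2029.
Next Wednesday: May 2 2029.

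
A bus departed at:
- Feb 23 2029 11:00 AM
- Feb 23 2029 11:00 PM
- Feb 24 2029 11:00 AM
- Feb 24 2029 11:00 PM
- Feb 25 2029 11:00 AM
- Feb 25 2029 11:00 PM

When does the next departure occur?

Feb 26 2029 11:00 AM

The interval is a steady 12 hours (12, 12, 12, 12, 12).
Feb 25 2029 11:00 PM + 12 h = Feb 26 2029 11:00 AM.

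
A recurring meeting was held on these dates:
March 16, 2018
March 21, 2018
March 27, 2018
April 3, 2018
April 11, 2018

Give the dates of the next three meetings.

April 20, 2018; April 30, 2018; May 11, 2018

The spacing grows by 1 each time: 5, 6, 7, 8 days.
Next gap: 9 days. April 11, 2018 + 9 days = April 20, 2018.
Next gap: 10 days. April 20, 2018 + 10 days = April 30, 2018.
Next gap: 11 days. April 30, 2018 + 11 days = May 11, 2018.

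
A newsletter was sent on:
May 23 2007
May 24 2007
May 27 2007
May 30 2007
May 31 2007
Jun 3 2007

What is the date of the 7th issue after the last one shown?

Jun 20 2007

Gaps: 1, 3, 3, 1, 3 days — not constant, but cyclic with period 3.
The events fall on every Wednesday, Thursday and Sunday.
Next Wednesday: Jun 6 2007.
The following Thursday is Jun 7 2007.
Next Sunday: Jun 10 2007.
Next Wednesday: Jun 13 2007.
Next Thursday: Jun 14 2007.
Next Sunday: Jun 17 2007.
Next Wednesday: Jun 20 2007.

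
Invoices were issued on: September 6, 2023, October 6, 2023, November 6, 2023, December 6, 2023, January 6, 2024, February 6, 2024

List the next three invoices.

March 6, 2024; April 6, 2024; May 6, 2024

Each date is the 6th; the gaps (30, 31, 30, 31, 31) track the month lengths.
The rule is the 6th of each month.
March 2024: March 6, 2024.
April 2024: April 6, 2024.
Next: May 2024 → May 6, 2024.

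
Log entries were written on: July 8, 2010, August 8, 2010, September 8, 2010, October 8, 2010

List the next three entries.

November 8, 2010; December 8, 2010; January 8, 2011

Each date is the 8th; the gaps (31, 31, 30) track the month lengths.
The rule is the 8th of each month.
November 2010: November 8, 2010.
December 2010: December 8, 2010.
January 2011: January 8, 2011.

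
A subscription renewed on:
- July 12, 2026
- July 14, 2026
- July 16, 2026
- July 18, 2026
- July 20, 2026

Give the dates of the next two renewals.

July 22, 2026; July 24, 2026

The spacing is 2, 2, 2, 2 days — always 2 days.
July 20, 2026 + 2 days = July 22, 2026.
July 22, 2026 + 2 days = July 24, 2026.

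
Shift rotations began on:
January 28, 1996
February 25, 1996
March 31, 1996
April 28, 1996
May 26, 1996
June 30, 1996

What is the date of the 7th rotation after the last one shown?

January 26, 1997

All Sundays; the gaps (28, 35, 28, 28, 35) vary with month length.
This is the last Sunday of each month.
Last Sunday of July 1996: July 28, 1996.
August 1996 ends with Sunday August 25, 1996.
September 1996 ends with Sunday September 29, 1996.
October 1996 ends with Sunday October 27, 1996.
Last Sunday of November 1996: November 24, 1996.
Last Sunday of December 1996: December 29, 1996.
Last Sunday of January 1997: January 26, 1997.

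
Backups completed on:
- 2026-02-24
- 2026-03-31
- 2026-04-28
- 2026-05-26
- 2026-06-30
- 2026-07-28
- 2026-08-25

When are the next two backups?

2026-09-29, 2026-10-27

These are Tuesdays with 35, 28, 28, 35, 28, 28-day gaps.
Each is the final Tuesday of its month — 2026-03-31 is past the 28th, so '4th Tuesday' doesn't fit.
Last Tuesday of September 2026: 2026-09-29.
October 2026 ends with Tuesday 2026-10-27.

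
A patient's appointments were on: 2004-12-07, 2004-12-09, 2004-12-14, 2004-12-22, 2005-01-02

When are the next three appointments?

2005-01-16, 2005-02-02, 2005-02-22

Intervals are 2, 5, 8, 11 days — an arithmetic progression with common difference 3.
Next gap: 14 days. 2005-01-02 + 14 days = 2005-01-16.
Next gap: 17 days. 2005-01-16 + 17 days = 2005-02-02.
Next gap: 20 days. 2005-02-02 + 20 days = 2005-02-22.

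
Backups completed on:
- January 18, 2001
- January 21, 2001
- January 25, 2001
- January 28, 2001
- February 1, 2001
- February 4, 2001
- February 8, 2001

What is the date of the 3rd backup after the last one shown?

February 18, 2001

Gaps: 3, 4, 3, 4, 3, 4 days — not constant, but cyclic with period 2.
The events fall on every Thursday and Sunday.
Next Sunday: February 11, 2001.
Next Thursday: February 15, 2001.
The following Sunday is February 18, 2001.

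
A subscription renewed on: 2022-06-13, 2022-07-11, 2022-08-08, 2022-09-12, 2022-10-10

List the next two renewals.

These are Mondays at 28- or 35-day spacing (28, 28, 35, 28).
The pattern: 2nd Monday of the month.
November 2022 — 2nd Monday is 2022-11-14.
December 2022 — 2nd Monday is 2022-12-12.

2022-11-14, 2022-12-12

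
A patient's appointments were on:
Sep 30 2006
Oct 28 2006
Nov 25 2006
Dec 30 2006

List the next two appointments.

Every date is a Saturday; gaps 28, 28, 35 days.
Each is the last Saturday of its month (at least one falls on the 29th or later, ruling out '4th Saturday').
January 2007 ends with Saturday Jan 27 2007.
Last Saturday of February 2007: Feb 24 2007.

Jan 27 2007, Feb 24 2007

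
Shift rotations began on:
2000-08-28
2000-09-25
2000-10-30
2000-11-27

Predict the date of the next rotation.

All Mondays; the gaps (28, 35, 28) vary with month length.
This is the last Monday of each month.
Last Monday of December 2000: 2000-12-25.

2000-12-25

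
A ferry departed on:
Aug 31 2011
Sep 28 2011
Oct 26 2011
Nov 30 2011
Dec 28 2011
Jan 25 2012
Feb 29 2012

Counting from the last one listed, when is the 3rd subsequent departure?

Every date is a Wednesday; gaps 28, 28, 35, 28, 28, 35 days.
Each is the last Wednesday of its month (at least one falls on the 29th or later, ruling out '4th Wednesday').
Last Wednesday of March 2012: Mar 28 2012.
Last Wednesday of April 2012: Apr 25 2012.
Last Wednesday of May 2012: May 30 2012.

May 30 2012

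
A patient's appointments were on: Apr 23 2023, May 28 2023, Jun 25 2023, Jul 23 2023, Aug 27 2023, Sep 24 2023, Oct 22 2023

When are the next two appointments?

All dates are Sundays, 35, 28, 28, 35, 28, 28 days apart.
Specifically, the 4th Sunday of each month.
November 2023 — 4th Sunday is Nov 26 2023.
4th Sunday of December 2023: Dec 24 2023.

Nov 26 2023, Dec 24 2023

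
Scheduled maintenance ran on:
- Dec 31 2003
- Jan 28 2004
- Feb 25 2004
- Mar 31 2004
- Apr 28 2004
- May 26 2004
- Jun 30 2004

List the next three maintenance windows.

Jul 28 2004, Aug 25 2004, Sep 29 2004

Every date is a Wednesday; gaps 28, 28, 35, 28, 28, 35 days.
Each is the last Wednesday of its month (at least one falls on the 29th or later, ruling out '4th Wednesday').
Last Wednesday of July 2004: Jul 28 2004.
Last Wednesday of August 2004: Aug 25 2004.
September 2004 ends with Wednesday Sep 29 2004.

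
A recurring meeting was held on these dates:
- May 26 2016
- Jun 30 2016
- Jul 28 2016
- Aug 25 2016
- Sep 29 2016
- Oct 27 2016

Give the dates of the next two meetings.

Nov 24 2016, Dec 29 2016

These are Thursdays with 35, 28, 28, 35, 28-day gaps.
Each is the final Thursday of its month — Jun 30 2016 is past the 28th, so '4th Thursday' doesn't fit.
Last Thursday of November 2016: Nov 24 2016.
December 2016 ends with Thursday Dec 29 2016.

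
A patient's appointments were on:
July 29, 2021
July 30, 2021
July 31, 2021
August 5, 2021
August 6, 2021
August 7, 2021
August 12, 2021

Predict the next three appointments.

August 13, 2021; August 14, 2021; August 19, 2021

Every event lands on a Thursday or Friday or Saturday (gaps cycle 1, 1, 5, 1, 1, 5).
So the schedule is: every Thursday, Friday and Saturday.
Next Friday: August 13, 2021.
Next Saturday: August 14, 2021.
Next Thursday: August 19, 2021.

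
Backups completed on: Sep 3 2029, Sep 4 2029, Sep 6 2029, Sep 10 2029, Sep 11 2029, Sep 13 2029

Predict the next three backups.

Every event lands on a Monday or Tuesday or Thursday (gaps cycle 1, 2, 4, 1, 2).
So the schedule is: every Monday, Tuesday and Thursday.
Next Monday: Sep 17 2029.
The following Tuesday is Sep 18 2029.
The following Thursday is Sep 20 2029.

Sep 17 2029, Sep 18 2029, Sep 20 2029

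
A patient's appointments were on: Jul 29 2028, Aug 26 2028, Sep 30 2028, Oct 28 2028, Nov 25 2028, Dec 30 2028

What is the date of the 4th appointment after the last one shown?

Apr 28 2029

All Saturdays; the gaps (28, 35, 28, 28, 35) vary with month length.
This is the last Saturday of each month.
Last Saturday of January 2029: Jan 27 2029.
February 2029 ends with Saturday Feb 24 2029.
Last Saturday of March 2029: Mar 31 2029.
April 2029 ends with Saturday Apr 28 2029.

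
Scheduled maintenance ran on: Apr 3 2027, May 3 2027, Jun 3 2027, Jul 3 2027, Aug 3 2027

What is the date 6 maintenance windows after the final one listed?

Each date is the 3rd; the gaps (30, 31, 30, 31) track the month lengths.
The rule is the 3rd of each month.
Next: September 2027 → Sep 3 2027.
Next: October 2027 → Oct 3 2027.
Next: November 2027 → Nov 3 2027.
Next: December 2027 → Dec 3 2027.
Next: January 2028 → Jan 3 2028.
Next: February 2028 → Feb 3 2028.

Feb 3 2028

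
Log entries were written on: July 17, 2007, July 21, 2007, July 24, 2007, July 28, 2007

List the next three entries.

Every event lands on a Tuesday or Saturday (gaps cycle 4, 3, 4).
So the schedule is: every Tuesday and Saturday.
The following Tuesday is July 31, 2007.
The following Saturday is August 4, 2007.
Next Tuesday: August 7, 2007.

July 31, 2007; August 4, 2007; August 7, 2007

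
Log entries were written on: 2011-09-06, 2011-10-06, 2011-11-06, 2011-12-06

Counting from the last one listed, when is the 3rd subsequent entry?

2012-03-06

The day-of-month is always 6 (30, 31, 30 days between events).
So this recurs on the 6th of each month.
Next: January 2012 → 2012-01-06.
February 2012: 2012-02-06.
Next: March 2012 → 2012-03-06.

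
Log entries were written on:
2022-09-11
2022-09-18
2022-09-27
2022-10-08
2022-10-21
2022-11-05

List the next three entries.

2022-11-22, 2022-12-11, 2023-01-01

Intervals are 7, 9, 11, 13, 15 days — an arithmetic progression with common difference 2.
Next gap: 17 days. 2022-11-05 + 17 days = 2022-11-22.
Next gap: 19 days. 2022-11-22 + 19 days = 2022-12-11.
Next gap: 21 days. 2022-12-11 + 21 days = 2023-01-01.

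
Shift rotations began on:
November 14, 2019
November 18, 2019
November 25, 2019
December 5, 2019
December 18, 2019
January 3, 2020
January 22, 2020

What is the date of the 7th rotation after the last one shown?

Gaps: 4, 7, 10, 13, 16, 19 days — each gap is 3 larger than the previous one.
Next gap: 22 days. January 22, 2020 + 22 days = February 13, 2020.
Next gap: 25 days. February 13, 2020 + 25 days = March 9, 2020.
Next gap: 28 days. March 9, 2020 + 28 days = April 6, 2020.
Next gap: 31 days. April 6, 2020 + 31 days = May 7, 2020.
Next gap: 34 days. May 7, 2020 + 34 days = June 10, 2020.
Next gap: 37 days. June 10, 2020 + 37 days = July 17, 2020.
Next gap: 40 days. July 17, 2020 + 40 days = August 26, 2020.

August 26, 2020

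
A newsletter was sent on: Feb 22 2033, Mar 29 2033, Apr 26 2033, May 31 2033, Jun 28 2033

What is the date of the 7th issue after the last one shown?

Jan 31 2034

These are Tuesdays with 35, 28, 35, 28-day gaps.
Each is the final Tuesday of its month — Mar 29 2033 is past the 28th, so '4th Tuesday' doesn't fit.
Last Tuesday of July 2033: Jul 26 2033.
August 2033 ends with Tuesday Aug 30 2033.
September 2033 ends with Tuesday Sep 27 2033.
October 2033 ends with Tuesday Oct 25 2033.
Last Tuesday of November 2033: Nov 29 2033.
Last Tuesday of December 2033: Dec 27 2033.
Last Tuesday of January 2034: Jan 31 2034.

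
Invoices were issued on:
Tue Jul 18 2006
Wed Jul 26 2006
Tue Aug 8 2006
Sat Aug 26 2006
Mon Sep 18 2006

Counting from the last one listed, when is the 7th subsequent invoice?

The spacing grows by 5 each time: 8, 13, 18, 23 days.
Next gap: 28 days. Mon Sep 18 2006 + 28 days = Mon Oct 16 2006.
Next gap: 33 days. Mon Oct 16 2006 + 33 days = Sat Nov 18 2006.
Next gap: 38 days. Sat Nov 18 2006 + 38 days = Tue Dec 26 2006.
Next gap: 43 days. Tue Dec 26 2006 + 43 days = Wed Feb 7 2007.
Next gap: 48 days. Wed Feb 7 2007 + 48 days = Tue Mar 27 2007.
Next gap: 53 days. Tue Mar 27 2007 + 53 days = Sat May 19 2007.
Next gap: 58 days. Sat May 19 2007 + 58 days = Mon Jul 16 2007.

Mon Jul 16 2007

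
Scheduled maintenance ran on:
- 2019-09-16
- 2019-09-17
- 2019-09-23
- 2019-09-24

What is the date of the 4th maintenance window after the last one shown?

Every event lands on a Monday or Tuesday (gaps cycle 1, 6, 1).
So the schedule is: every Monday and Tuesday.
Next Monday: 2019-09-30.
Next Tuesday: 2019-10-01.
The following Monday is 2019-10-07.
The following Tuesday is 2019-10-08.

2019-10-08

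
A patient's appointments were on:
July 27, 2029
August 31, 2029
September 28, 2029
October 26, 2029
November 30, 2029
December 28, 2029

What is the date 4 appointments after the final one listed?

Every date is a Friday; gaps 35, 28, 28, 35, 28 days.
Each is the last Friday of its month (at least one falls on the 29th or later, ruling out '4th Friday').
Last Friday of January 2030: January 25, 2030.
Last Friday of February 2030: February 22, 2030.
March 2030 ends with Friday March 29, 2030.
April 2030 ends with Friday April 26, 2030.

April 26, 2030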